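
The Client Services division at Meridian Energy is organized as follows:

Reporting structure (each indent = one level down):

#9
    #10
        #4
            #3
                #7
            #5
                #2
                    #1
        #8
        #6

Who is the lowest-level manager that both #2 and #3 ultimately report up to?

#2's chain of managers is #5, #4, #10, #9. #3's chain of managers is #4, #10, #9. The first manager that appears in both chains is #4.

#4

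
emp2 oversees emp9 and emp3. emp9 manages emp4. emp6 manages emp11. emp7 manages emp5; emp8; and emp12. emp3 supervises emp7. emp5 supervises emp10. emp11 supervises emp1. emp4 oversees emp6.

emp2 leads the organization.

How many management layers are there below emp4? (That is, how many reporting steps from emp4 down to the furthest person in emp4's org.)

The longest chain under emp4 runs emp4 → emp6 → emp11 → emp1, which is 3 levels below emp4.

3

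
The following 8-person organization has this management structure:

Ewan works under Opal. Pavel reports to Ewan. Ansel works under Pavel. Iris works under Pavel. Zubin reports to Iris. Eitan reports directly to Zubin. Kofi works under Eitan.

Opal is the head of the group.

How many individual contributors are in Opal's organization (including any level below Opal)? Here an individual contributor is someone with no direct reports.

The people in Opal's organization with no one reporting to them are Kofi, Ansel. That is 2.

2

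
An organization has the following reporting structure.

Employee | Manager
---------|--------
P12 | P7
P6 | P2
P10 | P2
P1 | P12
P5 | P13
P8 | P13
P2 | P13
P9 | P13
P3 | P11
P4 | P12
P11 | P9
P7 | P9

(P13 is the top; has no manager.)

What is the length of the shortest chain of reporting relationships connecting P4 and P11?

4

P4 is 3 levels below P9, and P11 is 1 level below P9 (their lowest common manager). The shortest path runs up from P4 to P9 and back down to P11: 3 + 1 = 4 links.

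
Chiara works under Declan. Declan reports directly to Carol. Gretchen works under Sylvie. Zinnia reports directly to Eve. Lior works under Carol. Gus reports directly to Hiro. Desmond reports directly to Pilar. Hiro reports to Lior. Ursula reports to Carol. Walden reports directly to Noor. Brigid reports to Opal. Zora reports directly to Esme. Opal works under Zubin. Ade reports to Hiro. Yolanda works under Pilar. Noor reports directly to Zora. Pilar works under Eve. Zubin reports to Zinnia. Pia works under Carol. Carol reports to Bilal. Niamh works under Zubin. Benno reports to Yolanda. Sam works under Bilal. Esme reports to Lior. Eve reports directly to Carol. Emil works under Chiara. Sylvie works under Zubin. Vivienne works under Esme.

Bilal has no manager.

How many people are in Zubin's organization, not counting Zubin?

Zubin directly manages Opal, Sylvie, Niamh. Under Opal: Brigid (1). Under Sylvie: Gretchen (1). Niamh has no reports. So Zubin's organization is 3 direct reports plus everyone under them: 2 + 2 + 1 = 5.

5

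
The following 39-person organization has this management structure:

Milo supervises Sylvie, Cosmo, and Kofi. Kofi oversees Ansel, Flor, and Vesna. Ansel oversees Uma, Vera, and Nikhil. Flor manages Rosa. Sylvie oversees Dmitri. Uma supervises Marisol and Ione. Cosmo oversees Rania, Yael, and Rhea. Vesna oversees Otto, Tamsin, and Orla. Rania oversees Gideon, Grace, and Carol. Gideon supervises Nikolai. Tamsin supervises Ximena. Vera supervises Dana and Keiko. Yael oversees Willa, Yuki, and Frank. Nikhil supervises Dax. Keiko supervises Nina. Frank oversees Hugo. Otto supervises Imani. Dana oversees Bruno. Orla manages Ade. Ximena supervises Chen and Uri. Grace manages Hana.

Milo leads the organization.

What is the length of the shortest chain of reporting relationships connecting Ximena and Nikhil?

5

Ximena is 3 levels below Kofi, and Nikhil is 2 levels below Kofi (their lowest common manager). The shortest path runs up from Ximena to Kofi and back down to Nikhil: 3 + 2 = 5 links.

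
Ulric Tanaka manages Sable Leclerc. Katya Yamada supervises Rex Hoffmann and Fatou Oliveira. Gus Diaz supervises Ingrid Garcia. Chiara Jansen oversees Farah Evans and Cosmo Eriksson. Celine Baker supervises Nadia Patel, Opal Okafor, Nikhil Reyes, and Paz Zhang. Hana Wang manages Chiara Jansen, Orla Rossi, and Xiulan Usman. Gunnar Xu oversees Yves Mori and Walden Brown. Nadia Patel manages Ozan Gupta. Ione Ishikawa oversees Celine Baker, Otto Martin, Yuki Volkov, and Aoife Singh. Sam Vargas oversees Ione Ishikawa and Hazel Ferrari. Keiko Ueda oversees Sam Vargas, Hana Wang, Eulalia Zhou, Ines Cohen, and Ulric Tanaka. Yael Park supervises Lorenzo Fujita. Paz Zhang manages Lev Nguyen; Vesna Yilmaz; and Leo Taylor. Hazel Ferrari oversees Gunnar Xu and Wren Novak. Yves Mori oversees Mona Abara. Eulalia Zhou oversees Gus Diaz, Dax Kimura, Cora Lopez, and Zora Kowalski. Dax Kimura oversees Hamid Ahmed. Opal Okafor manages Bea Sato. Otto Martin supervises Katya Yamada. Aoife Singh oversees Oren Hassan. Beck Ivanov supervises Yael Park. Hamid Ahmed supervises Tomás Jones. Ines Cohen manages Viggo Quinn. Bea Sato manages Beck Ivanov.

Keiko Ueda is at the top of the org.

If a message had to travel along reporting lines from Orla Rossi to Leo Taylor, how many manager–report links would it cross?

7

Orla Rossi is 2 levels below Keiko Ueda, and Leo Taylor is 5 levels below Keiko Ueda (their lowest common manager). The shortest path runs up from Orla Rossi to Keiko Ueda and back down to Leo Taylor: 2 + 5 = 7 links.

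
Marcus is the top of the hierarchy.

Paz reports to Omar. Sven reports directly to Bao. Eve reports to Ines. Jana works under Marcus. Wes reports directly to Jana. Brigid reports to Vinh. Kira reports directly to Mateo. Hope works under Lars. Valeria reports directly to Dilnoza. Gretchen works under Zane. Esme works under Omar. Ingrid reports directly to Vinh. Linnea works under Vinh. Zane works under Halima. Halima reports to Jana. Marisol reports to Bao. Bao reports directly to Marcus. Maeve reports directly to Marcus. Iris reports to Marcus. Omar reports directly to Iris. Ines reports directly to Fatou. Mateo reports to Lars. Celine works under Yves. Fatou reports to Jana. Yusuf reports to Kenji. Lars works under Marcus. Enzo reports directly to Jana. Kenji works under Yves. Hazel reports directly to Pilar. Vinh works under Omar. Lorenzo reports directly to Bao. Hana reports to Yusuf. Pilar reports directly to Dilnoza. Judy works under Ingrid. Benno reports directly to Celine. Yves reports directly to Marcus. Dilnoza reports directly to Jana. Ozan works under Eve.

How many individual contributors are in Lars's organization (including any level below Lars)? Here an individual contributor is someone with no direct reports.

2

The people in Lars's organization with no one reporting to them are Hope, Kira. That is 2.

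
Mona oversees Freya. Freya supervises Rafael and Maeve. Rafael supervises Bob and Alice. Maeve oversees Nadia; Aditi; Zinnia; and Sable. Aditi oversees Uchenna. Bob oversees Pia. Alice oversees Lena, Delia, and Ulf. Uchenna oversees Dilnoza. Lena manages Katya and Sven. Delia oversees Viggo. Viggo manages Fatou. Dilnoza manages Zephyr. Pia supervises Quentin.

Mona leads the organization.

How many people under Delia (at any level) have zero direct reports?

The only person in Delia's organization with no one reporting to them is Fatou. That is 1.

1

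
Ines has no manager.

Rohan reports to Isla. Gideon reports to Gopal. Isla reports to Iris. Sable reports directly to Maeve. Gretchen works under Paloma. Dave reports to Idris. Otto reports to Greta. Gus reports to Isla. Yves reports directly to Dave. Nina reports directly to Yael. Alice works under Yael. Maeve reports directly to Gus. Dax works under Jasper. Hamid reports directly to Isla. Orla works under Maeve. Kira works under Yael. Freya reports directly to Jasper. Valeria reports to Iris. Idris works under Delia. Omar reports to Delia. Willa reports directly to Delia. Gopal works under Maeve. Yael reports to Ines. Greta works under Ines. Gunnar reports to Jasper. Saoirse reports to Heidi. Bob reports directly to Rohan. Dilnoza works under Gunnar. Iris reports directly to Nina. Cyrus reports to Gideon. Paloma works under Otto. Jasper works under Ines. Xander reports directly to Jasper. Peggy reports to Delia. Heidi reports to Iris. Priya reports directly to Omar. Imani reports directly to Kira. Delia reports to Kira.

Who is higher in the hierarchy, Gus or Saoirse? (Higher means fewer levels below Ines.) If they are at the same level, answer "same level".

Both Gus and Saoirse are 5 levels below Ines.

same level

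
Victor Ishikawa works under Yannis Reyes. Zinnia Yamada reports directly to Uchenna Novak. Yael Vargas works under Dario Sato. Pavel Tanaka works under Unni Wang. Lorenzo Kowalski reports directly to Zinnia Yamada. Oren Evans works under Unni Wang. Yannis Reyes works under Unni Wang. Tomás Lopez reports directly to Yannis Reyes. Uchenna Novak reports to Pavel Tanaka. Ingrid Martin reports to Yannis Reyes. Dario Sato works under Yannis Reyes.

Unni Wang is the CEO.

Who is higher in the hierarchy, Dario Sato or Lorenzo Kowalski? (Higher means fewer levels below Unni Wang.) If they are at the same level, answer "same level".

Dario Sato

Dario Sato is 2 levels below Unni Wang; Lorenzo Kowalski is 4. Dario Sato is higher.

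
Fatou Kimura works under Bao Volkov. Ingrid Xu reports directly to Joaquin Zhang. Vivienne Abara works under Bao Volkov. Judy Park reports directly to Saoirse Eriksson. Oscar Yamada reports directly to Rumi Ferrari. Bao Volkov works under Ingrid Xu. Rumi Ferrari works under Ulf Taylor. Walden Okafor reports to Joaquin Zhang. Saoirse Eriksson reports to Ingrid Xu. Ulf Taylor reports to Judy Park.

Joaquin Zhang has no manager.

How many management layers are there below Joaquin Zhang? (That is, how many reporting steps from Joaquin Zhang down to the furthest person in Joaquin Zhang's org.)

The longest chain under Joaquin Zhang runs Joaquin Zhang → Ingrid Xu → Saoirse Eriksson → Judy Park → Ulf Taylor → Rumi Ferrari → Oscar Yamada, which is 6 levels below Joaquin Zhang.

6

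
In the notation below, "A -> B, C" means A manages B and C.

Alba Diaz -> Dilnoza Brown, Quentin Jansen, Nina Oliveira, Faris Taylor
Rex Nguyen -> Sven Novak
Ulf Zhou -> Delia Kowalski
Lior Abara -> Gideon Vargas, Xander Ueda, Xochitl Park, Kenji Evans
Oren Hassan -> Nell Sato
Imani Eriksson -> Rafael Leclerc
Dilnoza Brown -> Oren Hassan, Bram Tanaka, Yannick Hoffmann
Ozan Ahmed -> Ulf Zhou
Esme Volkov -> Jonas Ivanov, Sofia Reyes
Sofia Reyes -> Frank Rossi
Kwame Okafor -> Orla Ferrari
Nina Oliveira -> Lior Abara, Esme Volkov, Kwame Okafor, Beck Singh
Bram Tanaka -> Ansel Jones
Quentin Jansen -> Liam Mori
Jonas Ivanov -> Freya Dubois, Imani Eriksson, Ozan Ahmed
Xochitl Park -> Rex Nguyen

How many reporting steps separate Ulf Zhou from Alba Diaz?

5

Chain from Ulf Zhou up to Alba Diaz: Ulf Zhou → Ozan Ahmed → Jonas Ivanov → Esme Volkov → Nina Oliveira → Alba Diaz. That is 5 steps up, so Ulf Zhou is 5 levels below Alba Diaz.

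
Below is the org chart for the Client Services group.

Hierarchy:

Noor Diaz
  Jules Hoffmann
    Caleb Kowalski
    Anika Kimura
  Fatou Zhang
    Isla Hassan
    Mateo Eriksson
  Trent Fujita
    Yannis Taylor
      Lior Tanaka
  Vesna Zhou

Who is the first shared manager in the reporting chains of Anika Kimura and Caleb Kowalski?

Anika Kimura's chain of managers is Jules Hoffmann, Noor Diaz. Caleb Kowalski's chain of managers is Jules Hoffmann, Noor Diaz. The first manager that appears in both chains is Jules Hoffmann.

Jules Hoffmann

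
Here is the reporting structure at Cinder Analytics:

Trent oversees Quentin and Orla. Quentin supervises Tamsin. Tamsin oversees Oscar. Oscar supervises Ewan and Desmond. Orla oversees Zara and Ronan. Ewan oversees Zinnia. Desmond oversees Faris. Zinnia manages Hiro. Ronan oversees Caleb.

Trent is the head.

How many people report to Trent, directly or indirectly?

Trent directly manages Quentin, Orla. Under Quentin: Tamsin, Oscar, Desmond, Faris, Ewan, Zinnia, Hiro (7). Under Orla: Ronan, Caleb, Zara (3). So Trent's organization is 2 direct reports plus everyone under them: 8 + 4 = 12.

12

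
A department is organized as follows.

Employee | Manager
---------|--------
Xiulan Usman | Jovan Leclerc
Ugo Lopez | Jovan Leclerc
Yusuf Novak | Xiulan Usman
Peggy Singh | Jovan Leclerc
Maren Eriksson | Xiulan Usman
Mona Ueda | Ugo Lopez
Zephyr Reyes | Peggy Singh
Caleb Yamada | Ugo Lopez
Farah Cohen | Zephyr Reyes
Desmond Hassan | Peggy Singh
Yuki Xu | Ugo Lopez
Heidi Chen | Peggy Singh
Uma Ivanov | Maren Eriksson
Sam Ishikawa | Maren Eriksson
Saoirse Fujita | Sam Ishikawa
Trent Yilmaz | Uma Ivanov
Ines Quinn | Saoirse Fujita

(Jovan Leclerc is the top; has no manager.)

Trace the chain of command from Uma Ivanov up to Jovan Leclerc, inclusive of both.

Uma Ivanov -> Maren Eriksson -> Xiulan Usman -> Jovan Leclerc

Uma Ivanov reports to Maren Eriksson. Maren Eriksson reports to Xiulan Usman. Xiulan Usman reports to Jovan Leclerc. Jovan Leclerc is at the top.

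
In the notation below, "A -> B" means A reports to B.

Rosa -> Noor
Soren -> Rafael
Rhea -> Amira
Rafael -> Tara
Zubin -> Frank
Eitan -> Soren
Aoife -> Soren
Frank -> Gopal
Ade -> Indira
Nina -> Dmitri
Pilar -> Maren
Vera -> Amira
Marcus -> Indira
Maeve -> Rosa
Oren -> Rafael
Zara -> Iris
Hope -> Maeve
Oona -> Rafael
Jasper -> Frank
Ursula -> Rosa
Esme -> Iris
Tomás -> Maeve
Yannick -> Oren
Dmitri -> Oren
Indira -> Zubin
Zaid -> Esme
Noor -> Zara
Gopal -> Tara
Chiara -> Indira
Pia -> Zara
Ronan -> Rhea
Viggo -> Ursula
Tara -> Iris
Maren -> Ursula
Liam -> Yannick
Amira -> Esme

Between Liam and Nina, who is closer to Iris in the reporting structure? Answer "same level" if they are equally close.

same level

Both Liam and Nina are 5 levels below Iris.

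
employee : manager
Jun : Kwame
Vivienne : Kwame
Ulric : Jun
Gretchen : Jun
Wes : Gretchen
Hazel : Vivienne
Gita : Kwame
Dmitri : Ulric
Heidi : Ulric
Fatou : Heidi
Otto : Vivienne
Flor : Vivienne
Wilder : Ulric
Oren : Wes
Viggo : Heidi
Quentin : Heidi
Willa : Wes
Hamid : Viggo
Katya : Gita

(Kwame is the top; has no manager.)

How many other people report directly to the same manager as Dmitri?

Dmitri reports to Ulric. Ulric's other direct reports are Heidi, Wilder — 2 peers.

2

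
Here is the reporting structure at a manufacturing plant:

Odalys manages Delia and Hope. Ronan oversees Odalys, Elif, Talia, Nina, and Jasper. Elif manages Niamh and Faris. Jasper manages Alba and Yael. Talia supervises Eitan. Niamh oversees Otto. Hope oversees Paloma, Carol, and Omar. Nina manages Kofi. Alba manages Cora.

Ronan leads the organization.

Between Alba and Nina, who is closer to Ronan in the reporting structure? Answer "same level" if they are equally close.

Nina

Alba is 2 levels below Ronan; Nina is 1. Nina is higher.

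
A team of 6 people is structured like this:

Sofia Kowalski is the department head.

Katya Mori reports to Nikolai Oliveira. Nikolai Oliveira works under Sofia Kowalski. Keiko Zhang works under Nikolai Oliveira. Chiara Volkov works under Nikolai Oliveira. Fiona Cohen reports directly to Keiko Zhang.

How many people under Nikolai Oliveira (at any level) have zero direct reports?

3

The people in Nikolai Oliveira's organization with no one reporting to them are Katya Mori, Chiara Volkov, Fiona Cohen. That is 3.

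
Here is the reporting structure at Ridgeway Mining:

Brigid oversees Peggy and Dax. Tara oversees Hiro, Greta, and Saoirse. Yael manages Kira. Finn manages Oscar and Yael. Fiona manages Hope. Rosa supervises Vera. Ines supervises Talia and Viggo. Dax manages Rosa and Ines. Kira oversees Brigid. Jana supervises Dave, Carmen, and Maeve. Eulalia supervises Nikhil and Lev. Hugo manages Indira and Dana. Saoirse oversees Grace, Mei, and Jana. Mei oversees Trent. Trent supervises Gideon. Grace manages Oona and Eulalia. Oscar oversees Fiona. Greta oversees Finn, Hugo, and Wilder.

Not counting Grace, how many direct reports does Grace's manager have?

Grace reports to Saoirse. Saoirse's other direct reports are Mei, Jana — 2 peers.

2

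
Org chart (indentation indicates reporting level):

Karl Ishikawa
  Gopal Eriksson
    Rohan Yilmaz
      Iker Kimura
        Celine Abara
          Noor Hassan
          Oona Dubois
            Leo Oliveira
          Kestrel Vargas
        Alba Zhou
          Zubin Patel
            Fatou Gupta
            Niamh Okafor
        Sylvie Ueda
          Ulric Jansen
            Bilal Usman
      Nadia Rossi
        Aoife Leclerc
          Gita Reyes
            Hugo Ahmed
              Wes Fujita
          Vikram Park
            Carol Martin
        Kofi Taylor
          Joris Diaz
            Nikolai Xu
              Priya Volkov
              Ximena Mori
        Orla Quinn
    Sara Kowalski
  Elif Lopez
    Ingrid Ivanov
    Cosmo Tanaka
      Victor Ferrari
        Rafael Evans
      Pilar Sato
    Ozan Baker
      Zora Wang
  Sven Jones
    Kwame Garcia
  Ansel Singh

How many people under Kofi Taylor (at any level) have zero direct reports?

The people in Kofi Taylor's organization with no one reporting to them are Ximena Mori, Priya Volkov. That is 2.

2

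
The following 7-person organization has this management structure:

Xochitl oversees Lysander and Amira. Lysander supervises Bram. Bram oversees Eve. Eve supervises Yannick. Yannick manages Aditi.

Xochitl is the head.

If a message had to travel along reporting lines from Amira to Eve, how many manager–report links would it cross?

4

Amira is 1 level below Xochitl, and Eve is 3 levels below Xochitl (their lowest common manager). The shortest path runs up from Amira to Xochitl and back down to Eve: 1 + 3 = 4 links.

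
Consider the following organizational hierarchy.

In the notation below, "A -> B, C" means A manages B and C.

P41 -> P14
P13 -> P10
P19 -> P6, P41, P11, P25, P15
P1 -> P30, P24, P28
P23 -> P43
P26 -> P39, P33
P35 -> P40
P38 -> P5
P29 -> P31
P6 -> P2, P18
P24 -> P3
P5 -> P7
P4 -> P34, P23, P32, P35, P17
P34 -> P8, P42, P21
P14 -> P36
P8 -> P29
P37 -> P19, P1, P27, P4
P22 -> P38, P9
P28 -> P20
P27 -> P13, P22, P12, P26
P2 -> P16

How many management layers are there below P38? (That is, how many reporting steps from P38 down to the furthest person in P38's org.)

2

The longest chain under P38 runs P38 → P5 → P7, which is 2 levels below P38.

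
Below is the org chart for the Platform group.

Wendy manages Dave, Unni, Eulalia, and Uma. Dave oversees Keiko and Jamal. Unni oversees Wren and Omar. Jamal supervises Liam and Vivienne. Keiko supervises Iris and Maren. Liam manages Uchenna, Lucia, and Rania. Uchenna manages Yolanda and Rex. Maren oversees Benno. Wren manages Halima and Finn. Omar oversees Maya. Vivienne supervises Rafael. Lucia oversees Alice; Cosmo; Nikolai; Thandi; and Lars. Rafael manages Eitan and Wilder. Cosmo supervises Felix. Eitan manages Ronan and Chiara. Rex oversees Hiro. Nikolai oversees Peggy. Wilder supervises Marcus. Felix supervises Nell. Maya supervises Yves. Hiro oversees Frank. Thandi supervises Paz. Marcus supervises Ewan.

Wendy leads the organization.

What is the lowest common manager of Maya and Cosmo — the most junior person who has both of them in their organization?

Wendy

Maya's chain of managers is Omar, Unni, Wendy. Cosmo's chain of managers is Lucia, Liam, Jamal, Dave, Wendy. The first manager that appears in both chains is Wendy.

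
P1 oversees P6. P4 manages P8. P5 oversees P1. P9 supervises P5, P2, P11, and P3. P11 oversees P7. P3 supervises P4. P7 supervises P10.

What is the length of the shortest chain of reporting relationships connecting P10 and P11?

P10 is in P11's organization: the chain from P10 up to P11 is P10 → P7 → P11, which is 2 links.

2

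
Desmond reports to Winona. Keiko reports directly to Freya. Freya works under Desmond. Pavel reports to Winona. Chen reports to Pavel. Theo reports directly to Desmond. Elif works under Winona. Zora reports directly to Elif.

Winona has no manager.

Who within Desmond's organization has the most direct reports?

Desmond

Direct-report counts within Desmond's organization: Desmond has 2; Freya has 1. The largest is 2, held by Desmond.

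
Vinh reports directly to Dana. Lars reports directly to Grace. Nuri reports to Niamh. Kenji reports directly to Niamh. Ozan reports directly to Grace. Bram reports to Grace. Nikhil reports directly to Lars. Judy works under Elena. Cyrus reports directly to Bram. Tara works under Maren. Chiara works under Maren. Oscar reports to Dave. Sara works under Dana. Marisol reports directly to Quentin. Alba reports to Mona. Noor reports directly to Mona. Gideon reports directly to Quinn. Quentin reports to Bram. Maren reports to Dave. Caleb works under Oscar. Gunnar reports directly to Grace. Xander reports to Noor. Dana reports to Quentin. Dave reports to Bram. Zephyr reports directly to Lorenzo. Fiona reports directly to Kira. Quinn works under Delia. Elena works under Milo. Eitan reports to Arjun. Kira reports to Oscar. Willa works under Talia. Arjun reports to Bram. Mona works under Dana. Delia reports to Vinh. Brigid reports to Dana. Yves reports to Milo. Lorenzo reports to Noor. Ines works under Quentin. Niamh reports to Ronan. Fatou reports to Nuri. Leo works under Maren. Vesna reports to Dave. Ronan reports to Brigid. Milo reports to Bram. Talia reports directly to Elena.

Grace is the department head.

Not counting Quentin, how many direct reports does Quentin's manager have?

4

Quentin reports to Bram. Bram's other direct reports are Dave, Milo, Arjun, Cyrus — 4 peers.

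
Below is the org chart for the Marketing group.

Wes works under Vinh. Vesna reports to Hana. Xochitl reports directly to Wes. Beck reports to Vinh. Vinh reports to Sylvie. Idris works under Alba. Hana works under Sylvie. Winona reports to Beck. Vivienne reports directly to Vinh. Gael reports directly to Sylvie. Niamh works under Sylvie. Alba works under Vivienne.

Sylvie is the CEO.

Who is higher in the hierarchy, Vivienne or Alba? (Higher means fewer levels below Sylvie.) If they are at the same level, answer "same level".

Vivienne is 2 levels below Sylvie; Alba is 3. Vivienne is higher.

Vivienne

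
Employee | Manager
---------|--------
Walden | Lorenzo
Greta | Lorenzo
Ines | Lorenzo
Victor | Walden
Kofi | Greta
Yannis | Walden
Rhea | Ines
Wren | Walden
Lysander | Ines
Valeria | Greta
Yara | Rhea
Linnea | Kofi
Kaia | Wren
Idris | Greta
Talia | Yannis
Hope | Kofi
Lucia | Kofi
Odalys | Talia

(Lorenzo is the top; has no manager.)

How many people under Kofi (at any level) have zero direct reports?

The people in Kofi's organization with no one reporting to them are Lucia, Hope, Linnea. That is 3.

3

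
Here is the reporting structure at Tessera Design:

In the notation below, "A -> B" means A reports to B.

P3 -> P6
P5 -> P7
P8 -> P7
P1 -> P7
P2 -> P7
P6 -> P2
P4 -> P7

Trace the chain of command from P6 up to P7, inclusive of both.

P6 -> P2 -> P7

P6 reports to P2. P2 reports to P7. P7 is at the top.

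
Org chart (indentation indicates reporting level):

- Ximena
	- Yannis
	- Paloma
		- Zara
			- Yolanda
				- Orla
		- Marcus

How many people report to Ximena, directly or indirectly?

Ximena directly manages Yannis, Paloma. Yannis has no reports. Under Paloma: Marcus, Zara, Yolanda, Orla (4). So Ximena's organization is 2 direct reports plus everyone under them: 1 + 5 = 6.

6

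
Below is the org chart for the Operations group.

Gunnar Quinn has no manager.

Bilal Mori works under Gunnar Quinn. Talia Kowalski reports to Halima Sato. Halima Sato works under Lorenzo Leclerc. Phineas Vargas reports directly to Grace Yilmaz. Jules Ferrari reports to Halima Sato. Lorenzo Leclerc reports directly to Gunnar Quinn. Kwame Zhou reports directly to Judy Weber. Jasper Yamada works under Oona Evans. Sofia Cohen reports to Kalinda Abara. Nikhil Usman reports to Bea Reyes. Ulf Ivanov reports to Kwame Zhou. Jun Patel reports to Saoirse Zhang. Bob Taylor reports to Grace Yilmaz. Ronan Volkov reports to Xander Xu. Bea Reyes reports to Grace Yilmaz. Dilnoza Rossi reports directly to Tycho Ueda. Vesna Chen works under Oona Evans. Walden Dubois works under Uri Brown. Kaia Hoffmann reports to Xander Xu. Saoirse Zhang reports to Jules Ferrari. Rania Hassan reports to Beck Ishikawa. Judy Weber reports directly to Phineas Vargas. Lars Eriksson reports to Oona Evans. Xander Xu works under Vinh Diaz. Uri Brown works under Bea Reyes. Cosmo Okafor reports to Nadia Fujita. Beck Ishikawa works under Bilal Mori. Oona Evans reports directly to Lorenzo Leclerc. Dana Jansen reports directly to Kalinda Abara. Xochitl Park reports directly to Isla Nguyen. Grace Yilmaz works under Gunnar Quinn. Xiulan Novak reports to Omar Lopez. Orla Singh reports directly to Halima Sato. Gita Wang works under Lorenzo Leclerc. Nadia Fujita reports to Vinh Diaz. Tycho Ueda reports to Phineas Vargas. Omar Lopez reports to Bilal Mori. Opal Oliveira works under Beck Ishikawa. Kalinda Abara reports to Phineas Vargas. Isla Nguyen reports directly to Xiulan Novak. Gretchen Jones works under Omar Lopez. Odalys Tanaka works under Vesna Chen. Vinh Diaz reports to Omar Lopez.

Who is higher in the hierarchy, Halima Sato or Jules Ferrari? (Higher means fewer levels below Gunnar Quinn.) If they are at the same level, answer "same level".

Halima Sato is 2 levels below Gunnar Quinn; Jules Ferrari is 3. Halima Sato is higher.

Halima Sato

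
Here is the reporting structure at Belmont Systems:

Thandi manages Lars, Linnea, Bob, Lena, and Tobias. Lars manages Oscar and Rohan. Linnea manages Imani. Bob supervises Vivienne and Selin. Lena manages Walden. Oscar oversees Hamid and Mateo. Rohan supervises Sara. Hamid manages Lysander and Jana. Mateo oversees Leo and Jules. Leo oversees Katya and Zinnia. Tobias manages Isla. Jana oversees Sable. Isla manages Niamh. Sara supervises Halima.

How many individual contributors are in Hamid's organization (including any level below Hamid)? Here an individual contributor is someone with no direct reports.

2

The people in Hamid's organization with no one reporting to them are Lysander, Sable. That is 2.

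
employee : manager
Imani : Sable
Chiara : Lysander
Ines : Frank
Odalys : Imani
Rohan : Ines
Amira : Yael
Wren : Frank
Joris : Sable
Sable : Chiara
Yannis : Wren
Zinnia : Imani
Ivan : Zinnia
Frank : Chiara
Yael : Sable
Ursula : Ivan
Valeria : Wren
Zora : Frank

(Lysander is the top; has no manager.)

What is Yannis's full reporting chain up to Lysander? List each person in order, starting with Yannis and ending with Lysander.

Yannis -> Wren -> Frank -> Chiara -> Lysander

Yannis reports to Wren. Wren reports to Frank. Frank reports to Chiara. Chiara reports to Lysander. Lysander is at the top.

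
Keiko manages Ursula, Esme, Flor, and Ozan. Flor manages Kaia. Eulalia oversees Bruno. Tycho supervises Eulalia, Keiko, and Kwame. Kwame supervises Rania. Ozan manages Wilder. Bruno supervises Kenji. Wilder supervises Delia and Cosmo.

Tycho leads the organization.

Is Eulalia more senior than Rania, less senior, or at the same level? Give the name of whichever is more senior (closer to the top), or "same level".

Eulalia is 1 level below Tycho; Rania is 2. Eulalia is higher.

Eulalia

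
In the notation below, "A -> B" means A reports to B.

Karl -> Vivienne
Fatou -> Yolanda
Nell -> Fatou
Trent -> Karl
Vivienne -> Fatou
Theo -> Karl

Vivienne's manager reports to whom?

Yolanda

Vivienne reports to Fatou, and Fatou reports to Yolanda. So Vivienne's skip-level manager is Yolanda.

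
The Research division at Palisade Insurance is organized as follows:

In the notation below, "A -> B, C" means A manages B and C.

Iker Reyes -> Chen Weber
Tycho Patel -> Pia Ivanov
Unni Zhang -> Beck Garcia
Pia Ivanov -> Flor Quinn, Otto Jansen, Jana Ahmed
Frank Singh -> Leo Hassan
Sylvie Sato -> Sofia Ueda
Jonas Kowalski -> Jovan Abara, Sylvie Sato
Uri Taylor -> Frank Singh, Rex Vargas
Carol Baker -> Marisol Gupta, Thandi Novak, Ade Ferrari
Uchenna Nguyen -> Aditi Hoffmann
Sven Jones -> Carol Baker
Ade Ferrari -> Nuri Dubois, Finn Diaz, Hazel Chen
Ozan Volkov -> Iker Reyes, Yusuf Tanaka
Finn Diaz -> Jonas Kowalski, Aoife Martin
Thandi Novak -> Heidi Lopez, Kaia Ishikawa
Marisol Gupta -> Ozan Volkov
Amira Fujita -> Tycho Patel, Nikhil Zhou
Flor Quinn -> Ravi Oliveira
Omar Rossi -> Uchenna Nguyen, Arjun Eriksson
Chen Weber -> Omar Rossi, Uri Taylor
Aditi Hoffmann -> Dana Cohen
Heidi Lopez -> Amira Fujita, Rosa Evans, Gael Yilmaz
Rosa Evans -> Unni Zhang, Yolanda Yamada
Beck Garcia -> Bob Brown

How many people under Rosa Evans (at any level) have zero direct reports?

The people in Rosa Evans's organization with no one reporting to them are Yolanda Yamada, Bob Brown. That is 2.

2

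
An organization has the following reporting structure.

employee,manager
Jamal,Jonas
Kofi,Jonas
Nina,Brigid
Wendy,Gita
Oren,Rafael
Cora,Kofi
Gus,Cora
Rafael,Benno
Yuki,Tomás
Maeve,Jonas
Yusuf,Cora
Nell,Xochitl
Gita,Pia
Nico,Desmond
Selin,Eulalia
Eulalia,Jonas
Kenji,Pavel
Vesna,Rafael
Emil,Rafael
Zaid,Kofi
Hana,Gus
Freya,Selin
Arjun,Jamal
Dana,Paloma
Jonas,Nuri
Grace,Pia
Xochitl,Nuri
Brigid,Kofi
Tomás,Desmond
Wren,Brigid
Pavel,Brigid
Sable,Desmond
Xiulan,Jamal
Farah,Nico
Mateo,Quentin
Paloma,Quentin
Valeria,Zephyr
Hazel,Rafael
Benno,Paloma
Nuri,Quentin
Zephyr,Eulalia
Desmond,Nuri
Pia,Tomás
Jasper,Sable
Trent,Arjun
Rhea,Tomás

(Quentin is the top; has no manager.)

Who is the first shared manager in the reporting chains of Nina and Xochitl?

Nina's chain of managers is Brigid, Kofi, Jonas, Nuri, Quentin. Xochitl's chain of managers is Nuri, Quentin. The first manager that appears in both chains is Nuri.

Nuri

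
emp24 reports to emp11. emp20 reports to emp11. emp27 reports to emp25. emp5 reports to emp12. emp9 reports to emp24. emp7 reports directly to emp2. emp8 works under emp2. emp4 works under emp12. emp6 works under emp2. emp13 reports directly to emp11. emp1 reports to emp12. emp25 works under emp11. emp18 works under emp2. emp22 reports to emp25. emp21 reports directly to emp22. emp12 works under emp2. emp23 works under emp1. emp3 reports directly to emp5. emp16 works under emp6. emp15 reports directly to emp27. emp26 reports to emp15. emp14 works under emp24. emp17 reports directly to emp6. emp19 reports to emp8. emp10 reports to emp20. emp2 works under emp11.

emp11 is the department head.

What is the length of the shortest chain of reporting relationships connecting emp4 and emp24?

emp4 is 3 levels below emp11, and emp24 is 1 level below emp11 (their lowest common manager). The shortest path runs up from emp4 to emp11 and back down to emp24: 3 + 1 = 4 links.

4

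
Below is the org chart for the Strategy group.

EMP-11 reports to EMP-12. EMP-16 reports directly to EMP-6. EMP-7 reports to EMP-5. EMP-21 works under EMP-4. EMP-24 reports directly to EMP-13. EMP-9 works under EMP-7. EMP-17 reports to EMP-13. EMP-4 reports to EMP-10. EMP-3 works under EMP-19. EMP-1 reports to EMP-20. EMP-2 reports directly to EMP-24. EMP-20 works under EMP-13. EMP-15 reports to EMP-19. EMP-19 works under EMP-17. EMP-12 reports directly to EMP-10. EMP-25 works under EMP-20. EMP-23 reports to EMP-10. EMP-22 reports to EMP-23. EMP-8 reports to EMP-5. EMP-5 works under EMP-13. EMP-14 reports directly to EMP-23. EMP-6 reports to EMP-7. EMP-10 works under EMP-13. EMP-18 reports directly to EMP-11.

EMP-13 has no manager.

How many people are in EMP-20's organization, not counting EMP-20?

EMP-20 directly manages EMP-1, EMP-25. EMP-1 has no reports. EMP-25 has no reports. So EMP-20's organization is 2 direct reports plus everyone under them: 1 + 1 = 2.

2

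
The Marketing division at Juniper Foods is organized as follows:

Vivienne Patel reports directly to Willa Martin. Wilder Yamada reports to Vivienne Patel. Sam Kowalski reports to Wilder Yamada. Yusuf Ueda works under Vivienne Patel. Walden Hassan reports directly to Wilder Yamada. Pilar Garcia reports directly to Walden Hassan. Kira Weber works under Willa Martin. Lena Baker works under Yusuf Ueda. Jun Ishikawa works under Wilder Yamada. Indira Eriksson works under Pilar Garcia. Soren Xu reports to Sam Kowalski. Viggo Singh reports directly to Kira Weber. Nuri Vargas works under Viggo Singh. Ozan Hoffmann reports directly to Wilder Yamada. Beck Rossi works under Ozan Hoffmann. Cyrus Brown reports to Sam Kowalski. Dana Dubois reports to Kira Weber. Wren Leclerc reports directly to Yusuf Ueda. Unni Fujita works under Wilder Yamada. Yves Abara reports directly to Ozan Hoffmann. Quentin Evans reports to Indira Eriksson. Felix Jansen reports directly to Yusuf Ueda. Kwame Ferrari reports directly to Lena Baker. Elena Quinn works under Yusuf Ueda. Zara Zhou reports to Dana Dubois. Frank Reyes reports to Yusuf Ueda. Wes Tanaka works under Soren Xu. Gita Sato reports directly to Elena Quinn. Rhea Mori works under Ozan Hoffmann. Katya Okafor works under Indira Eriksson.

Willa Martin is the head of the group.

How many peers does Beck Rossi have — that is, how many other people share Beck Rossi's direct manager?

Beck Rossi reports to Ozan Hoffmann. Ozan Hoffmann's other direct reports are Yves Abara, Rhea Mori — 2 peers.

2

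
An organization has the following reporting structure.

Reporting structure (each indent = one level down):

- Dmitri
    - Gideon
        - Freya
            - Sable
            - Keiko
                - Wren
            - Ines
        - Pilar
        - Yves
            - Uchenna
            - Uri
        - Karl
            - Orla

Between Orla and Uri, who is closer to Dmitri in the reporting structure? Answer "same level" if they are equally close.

same level

Both Orla and Uri are 3 levels below Dmitri.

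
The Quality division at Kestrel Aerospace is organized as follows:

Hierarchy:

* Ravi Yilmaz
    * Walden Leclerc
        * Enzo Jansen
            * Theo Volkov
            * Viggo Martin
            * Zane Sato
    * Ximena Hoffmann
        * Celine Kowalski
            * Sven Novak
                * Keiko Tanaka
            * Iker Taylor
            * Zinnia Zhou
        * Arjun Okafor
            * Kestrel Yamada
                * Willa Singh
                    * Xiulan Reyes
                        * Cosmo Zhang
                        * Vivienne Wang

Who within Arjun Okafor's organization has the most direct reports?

Xiulan Reyes

Direct-report counts within Arjun Okafor's organization: Arjun Okafor has 1; Kestrel Yamada has 1; Willa Singh has 1; Xiulan Reyes has 2. The largest is 2, held by Xiulan Reyes.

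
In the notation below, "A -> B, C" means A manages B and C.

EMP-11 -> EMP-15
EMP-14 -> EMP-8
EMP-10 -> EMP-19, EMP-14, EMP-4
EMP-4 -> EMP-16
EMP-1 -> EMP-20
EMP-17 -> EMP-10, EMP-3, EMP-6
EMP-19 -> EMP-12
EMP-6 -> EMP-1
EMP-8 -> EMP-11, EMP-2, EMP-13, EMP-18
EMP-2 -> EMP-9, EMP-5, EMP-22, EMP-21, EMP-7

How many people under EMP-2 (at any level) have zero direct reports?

5

The people in EMP-2's organization with no one reporting to them are EMP-7, EMP-21, EMP-22, EMP-5, EMP-9. That is 5.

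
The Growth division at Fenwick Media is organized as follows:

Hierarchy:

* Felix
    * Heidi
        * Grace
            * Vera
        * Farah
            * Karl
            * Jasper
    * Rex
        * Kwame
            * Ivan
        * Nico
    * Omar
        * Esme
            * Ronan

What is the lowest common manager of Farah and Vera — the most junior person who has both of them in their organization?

Heidi

Farah's chain of managers is Heidi, Felix. Vera's chain of managers is Grace, Heidi, Felix. The first manager that appears in both chains is Heidi.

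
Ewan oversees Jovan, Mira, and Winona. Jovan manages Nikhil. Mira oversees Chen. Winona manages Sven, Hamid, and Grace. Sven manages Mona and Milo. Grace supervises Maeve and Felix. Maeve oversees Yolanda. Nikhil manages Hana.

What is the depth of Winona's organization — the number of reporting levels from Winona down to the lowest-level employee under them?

The longest chain under Winona runs Winona → Grace → Maeve → Yolanda, which is 3 levels below Winona.

3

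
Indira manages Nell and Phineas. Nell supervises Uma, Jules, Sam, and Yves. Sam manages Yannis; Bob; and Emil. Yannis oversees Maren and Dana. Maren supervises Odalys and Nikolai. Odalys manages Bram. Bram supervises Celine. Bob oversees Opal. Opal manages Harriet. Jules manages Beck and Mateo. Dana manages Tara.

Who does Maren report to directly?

Maren reports directly to Yannis.

Yannis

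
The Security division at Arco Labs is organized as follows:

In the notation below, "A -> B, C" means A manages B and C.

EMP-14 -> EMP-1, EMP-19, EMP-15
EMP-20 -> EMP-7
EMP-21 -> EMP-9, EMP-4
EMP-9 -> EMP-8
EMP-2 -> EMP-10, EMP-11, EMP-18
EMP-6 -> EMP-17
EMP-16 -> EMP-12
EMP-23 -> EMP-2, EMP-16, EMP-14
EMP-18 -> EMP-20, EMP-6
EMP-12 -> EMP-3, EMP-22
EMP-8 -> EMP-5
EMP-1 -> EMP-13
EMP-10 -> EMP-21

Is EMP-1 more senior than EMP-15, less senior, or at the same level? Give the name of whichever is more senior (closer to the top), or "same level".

Both EMP-1 and EMP-15 are 2 levels below EMP-23.

same level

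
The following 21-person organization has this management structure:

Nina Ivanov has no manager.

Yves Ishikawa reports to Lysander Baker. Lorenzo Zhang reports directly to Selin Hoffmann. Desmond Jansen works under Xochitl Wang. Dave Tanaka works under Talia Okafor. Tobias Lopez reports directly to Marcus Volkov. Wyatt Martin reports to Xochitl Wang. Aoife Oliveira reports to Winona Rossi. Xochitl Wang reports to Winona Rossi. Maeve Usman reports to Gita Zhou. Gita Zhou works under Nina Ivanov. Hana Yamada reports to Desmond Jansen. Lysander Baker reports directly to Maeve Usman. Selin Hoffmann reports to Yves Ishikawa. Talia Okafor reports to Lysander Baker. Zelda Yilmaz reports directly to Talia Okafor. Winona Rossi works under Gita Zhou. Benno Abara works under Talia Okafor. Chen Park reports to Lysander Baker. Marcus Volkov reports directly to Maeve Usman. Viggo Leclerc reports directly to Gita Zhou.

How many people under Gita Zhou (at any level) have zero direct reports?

10

The people in Gita Zhou's organization with no one reporting to them are Viggo Leclerc, Tobias Lopez, Chen Park, Lorenzo Zhang, Benno Abara, Zelda Yilmaz, Dave Tanaka, Aoife Oliveira, Wyatt Martin, Hana Yamada. That is 10.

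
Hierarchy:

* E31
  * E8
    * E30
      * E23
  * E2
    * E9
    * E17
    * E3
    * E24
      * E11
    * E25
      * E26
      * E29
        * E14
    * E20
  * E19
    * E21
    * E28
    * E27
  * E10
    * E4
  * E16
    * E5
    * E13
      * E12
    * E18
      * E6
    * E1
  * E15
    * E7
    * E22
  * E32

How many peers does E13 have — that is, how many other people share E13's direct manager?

E13 reports to E16. E16's other direct reports are E5, E18, E1 — 3 peers.

3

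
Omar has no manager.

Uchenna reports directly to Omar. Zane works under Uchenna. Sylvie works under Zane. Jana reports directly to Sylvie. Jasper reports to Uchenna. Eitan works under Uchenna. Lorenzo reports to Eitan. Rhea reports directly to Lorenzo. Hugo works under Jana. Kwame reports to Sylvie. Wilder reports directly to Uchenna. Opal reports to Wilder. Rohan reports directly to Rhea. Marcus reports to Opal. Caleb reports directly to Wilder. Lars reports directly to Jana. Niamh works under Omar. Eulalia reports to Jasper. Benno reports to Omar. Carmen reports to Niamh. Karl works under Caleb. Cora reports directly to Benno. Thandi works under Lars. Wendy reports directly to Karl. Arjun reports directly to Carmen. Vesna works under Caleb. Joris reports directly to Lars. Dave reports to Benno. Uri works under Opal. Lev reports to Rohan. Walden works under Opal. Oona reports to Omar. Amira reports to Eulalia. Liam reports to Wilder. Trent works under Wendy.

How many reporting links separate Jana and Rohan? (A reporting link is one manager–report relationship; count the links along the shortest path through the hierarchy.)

7

Jana is 3 levels below Uchenna, and Rohan is 4 levels below Uchenna (their lowest common manager). The shortest path runs up from Jana to Uchenna and back down to Rohan: 3 + 4 = 7 links.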